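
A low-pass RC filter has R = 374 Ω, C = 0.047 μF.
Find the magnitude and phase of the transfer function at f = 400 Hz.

Step 1 — Angular frequency: ω = 2π·400 = 2513 rad/s.
Step 2 — Transfer function: H(jω) = 1/(1 + jωRC).
Step 3 — Denominator: 1 + jωRC = 1 + j·2513·374·4.7e-08 = 1 + j0.04418.
Step 4 — H = 0.9981 - j0.04409.
Step 5 — Magnitude: |H| = 0.999 (-0.0 dB); phase: φ = -2.5°.

|H| = 0.999 (-0.0 dB), φ = -2.5°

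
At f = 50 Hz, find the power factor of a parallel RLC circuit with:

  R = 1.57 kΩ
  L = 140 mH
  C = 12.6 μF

Step 1 — Angular frequency: ω = 2π·f = 2π·50 = 314.2 rad/s.
Step 2 — Component impedances:
  R: Z = R = 1570 Ω
  L: Z = jωL = j·314.2·0.14 = 0 + j43.98 Ω
  C: Z = 1/(jωC) = -j/(ω·C) = 0 - j252.6 Ω
Step 3 — Parallel combination: 1/Z_total = 1/R + 1/L + 1/C; Z_total = 1.804 + j53.19 Ω = 53.22∠88.1° Ω.
Step 4 — Power factor: PF = cos(φ) = Re(Z)/|Z| = 1.804/53.22 = 0.0339.
Step 5 — Type: Im(Z) = 53.19 ⇒ lagging (phase φ = 88.1°).

PF = 0.0339 (lagging, φ = 88.1°)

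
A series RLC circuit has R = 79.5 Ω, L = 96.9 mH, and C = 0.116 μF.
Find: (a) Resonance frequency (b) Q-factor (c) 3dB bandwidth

Step 1 — Resonance condition Im(Z)=0 gives ω₀ = 1/√(LC).
Step 2 — ω₀ = 1/√(0.0969·1.16e-07) = 9432 rad/s.
Step 3 — f₀ = ω₀/(2π) = 1501 Hz.
Step 4 — Series Q: Q = ω₀L/R = 9432·0.0969/79.5 = 11.5.
Step 5 — 3dB bandwidth: Δω = ω₀/Q = 820.4 rad/s; BW = Δω/(2π) = 130.6 Hz.

(a) f₀ = 1501 Hz  (b) Q = 11.5  (c) BW = 130.6 Hz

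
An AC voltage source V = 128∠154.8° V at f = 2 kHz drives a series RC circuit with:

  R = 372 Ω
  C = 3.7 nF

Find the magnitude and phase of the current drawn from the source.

Step 1 — Angular frequency: ω = 2π·f = 2π·2000 = 1.257e+04 rad/s.
Step 2 — Component impedances:
  R: Z = R = 372 Ω
  C: Z = 1/(jωC) = -j/(ω·C) = 0 - j2.151e+04 Ω
Step 3 — Series combination: Z_total = R + C = 372 - j2.151e+04 Ω = 2.151e+04∠-89.0° Ω.
Step 4 — Source phasor: V = 128∠154.8° V = -115.8 + j54.5 V.
Step 5 — Ohm's law: I = V / Z_total = (-115.8 + j54.5) / (372 - j2.151e+04) = -0.002626 - j0.00534 A.
Step 6 — Convert to polar: |I| = 0.005951 A, ∠I = -116.2°.

I = 0.005951∠-116.2° A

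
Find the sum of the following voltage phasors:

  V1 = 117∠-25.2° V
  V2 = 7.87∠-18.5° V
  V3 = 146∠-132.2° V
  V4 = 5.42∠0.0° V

Step 1 — Convert each phasor to rectangular form:
  V1 = 117·(cos(-25.2°) + j·sin(-25.2°)) = 105.9 - j49.82 V
  V2 = 7.87·(cos(-18.5°) + j·sin(-18.5°)) = 7.463 - j2.497 V
  V3 = 146·(cos(-132.2°) + j·sin(-132.2°)) = -98.07 - j108.2 V
  V4 = 5.42·(cos(0.0°) + j·sin(0.0°)) = 5.42 V
Step 2 — Sum components: V_total = 20.68 - j160.5 V.
Step 3 — Convert to polar: |V_total| = 161.8 V, ∠V_total = -82.7°.

V_total = 161.8∠-82.7° V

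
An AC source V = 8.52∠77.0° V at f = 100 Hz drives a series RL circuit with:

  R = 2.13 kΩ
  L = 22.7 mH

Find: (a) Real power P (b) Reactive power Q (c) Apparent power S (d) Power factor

Step 1 — Angular frequency: ω = 2π·f = 2π·100 = 628.3 rad/s.
Step 2 — Component impedances:
  R: Z = R = 2130 Ω
  L: Z = jωL = j·628.3·0.0227 = 0 + j14.26 Ω
Step 3 — Series combination: Z_total = R + L = 2130 + j14.26 Ω = 2130∠0.4° Ω.
Step 4 — Source phasor: V = 8.52∠77.0° V = 1.917 + j8.302 V.
Step 5 — Current: I = V / Z = 0.0009259 + j0.003891 A = 0.004∠76.6° A.
Step 6 — Complex power: S = V·I* = 0.03408 + j0.0002282 VA.
Step 7 — Real power: P = Re(S) = 0.03408 W.
Step 8 — Reactive power: Q = Im(S) = 0.0002282 VAR.
Step 9 — Apparent power: |S| = 0.03408 VA.
Step 10 — Power factor: PF = P/|S| = 1 (lagging).

(a) P = 0.03408 W  (b) Q = 0.0002282 VAR  (c) S = 0.03408 VA  (d) PF = 1 (lagging)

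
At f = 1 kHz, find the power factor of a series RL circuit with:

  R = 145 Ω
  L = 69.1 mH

Step 1 — Angular frequency: ω = 2π·f = 2π·1000 = 6283 rad/s.
Step 2 — Component impedances:
  R: Z = R = 145 Ω
  L: Z = jωL = j·6283·0.0691 = 0 + j434.2 Ω
Step 3 — Series combination: Z_total = R + L = 145 + j434.2 Ω = 457.7∠71.5° Ω.
Step 4 — Power factor: PF = cos(φ) = Re(Z)/|Z| = 145/457.7 = 0.3168.
Step 5 — Type: Im(Z) = 434.2 ⇒ lagging (phase φ = 71.5°).

PF = 0.3168 (lagging, φ = 71.5°)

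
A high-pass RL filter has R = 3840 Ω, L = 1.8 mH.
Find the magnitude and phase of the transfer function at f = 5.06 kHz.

Step 1 — Angular frequency: ω = 2π·5060 = 3.179e+04 rad/s.
Step 2 — Transfer function: H(jω) = jωL/(R + jωL).
Step 3 — Numerator jωL = j·57.23; denominator R + jωL = 3840 + j57.23.
Step 4 — H = 0.000222 + j0.0149.
Step 5 — Magnitude: |H| = 0.0149 (-36.5 dB); phase: φ = 89.1°.

|H| = 0.0149 (-36.5 dB), φ = 89.1°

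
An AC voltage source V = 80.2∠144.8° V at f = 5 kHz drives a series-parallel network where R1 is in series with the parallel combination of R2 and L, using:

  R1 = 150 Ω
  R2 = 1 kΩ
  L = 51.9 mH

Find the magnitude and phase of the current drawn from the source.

Step 1 — Angular frequency: ω = 2π·f = 2π·5000 = 3.142e+04 rad/s.
Step 2 — Component impedances:
  R1: Z = R = 150 Ω
  R2: Z = R = 1000 Ω
  L: Z = jωL = j·3.142e+04·0.0519 = 0 + j1630 Ω
Step 3 — Parallel branch: R2 || L = 1/(1/R2 + 1/L) = 726.7 + j445.7 Ω.
Step 4 — Series with R1: Z_total = R1 + (R2 || L) = 876.7 + j445.7 Ω = 983.4∠26.9° Ω.
Step 5 — Source phasor: V = 80.2∠144.8° V = -65.54 + j46.23 V.
Step 6 — Ohm's law: I = V / Z_total = (-65.54 + j46.23) / (876.7 + j445.7) = -0.0381 + j0.0721 A.
Step 7 — Convert to polar: |I| = 0.08155 A, ∠I = 117.9°.

I = 0.08155∠117.9° A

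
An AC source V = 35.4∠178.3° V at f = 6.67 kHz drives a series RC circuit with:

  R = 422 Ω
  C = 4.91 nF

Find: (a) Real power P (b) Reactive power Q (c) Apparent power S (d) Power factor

Step 1 — Angular frequency: ω = 2π·f = 2π·6670 = 4.191e+04 rad/s.
Step 2 — Component impedances:
  R: Z = R = 422 Ω
  C: Z = 1/(jωC) = -j/(ω·C) = 0 - j4860 Ω
Step 3 — Series combination: Z_total = R + C = 422 - j4860 Ω = 4878∠-85.0° Ω.
Step 4 — Source phasor: V = 35.4∠178.3° V = -35.38 + j1.05 V.
Step 5 — Current: I = V / Z = -0.000842 - j0.007208 A = 0.007257∠-96.7° A.
Step 6 — Complex power: S = V·I* = 0.02222 - j0.2559 VA.
Step 7 — Real power: P = Re(S) = 0.02222 W.
Step 8 — Reactive power: Q = Im(S) = -0.2559 VAR.
Step 9 — Apparent power: |S| = 0.2569 VA.
Step 10 — Power factor: PF = P/|S| = 0.08651 (leading).

(a) P = 0.02222 W  (b) Q = -0.2559 VAR  (c) S = 0.2569 VA  (d) PF = 0.08651 (leading)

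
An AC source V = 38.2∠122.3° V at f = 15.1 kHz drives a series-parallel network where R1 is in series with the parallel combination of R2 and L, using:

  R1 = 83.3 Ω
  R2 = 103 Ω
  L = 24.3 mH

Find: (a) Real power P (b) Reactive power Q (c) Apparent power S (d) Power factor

Step 1 — Angular frequency: ω = 2π·f = 2π·1.51e+04 = 9.488e+04 rad/s.
Step 2 — Component impedances:
  R1: Z = R = 83.3 Ω
  R2: Z = R = 103 Ω
  L: Z = jωL = j·9.488e+04·0.0243 = 0 + j2305 Ω
Step 3 — Parallel branch: R2 || L = 1/(1/R2 + 1/L) = 102.8 + j4.592 Ω.
Step 4 — Series with R1: Z_total = R1 + (R2 || L) = 186.1 + j4.592 Ω = 186.2∠1.4° Ω.
Step 5 — Source phasor: V = 38.2∠122.3° V = -20.41 + j32.29 V.
Step 6 — Current: I = V / Z = -0.1053 + j0.1761 A = 0.2052∠120.9° A.
Step 7 — Complex power: S = V·I* = 7.837 + j0.1934 VA.
Step 8 — Real power: P = Re(S) = 7.837 W.
Step 9 — Reactive power: Q = Im(S) = 0.1934 VAR.
Step 10 — Apparent power: |S| = 7.839 VA.
Step 11 — Power factor: PF = P/|S| = 0.9997 (lagging).

(a) P = 7.837 W  (b) Q = 0.1934 VAR  (c) S = 7.839 VA  (d) PF = 0.9997 (lagging)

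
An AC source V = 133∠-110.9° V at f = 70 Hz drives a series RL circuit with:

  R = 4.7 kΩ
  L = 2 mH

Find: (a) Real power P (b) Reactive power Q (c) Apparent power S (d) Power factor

Step 1 — Angular frequency: ω = 2π·f = 2π·70 = 439.8 rad/s.
Step 2 — Component impedances:
  R: Z = R = 4700 Ω
  L: Z = jωL = j·439.8·0.002 = 0 + j0.8796 Ω
Step 3 — Series combination: Z_total = R + L = 4700 + j0.8796 Ω = 4700∠0.0° Ω.
Step 4 — Source phasor: V = 133∠-110.9° V = -47.45 - j124.2 V.
Step 5 — Current: I = V / Z = -0.0101 - j0.02643 A = 0.0283∠-110.9° A.
Step 6 — Complex power: S = V·I* = 3.764 + j0.0007044 VA.
Step 7 — Real power: P = Re(S) = 3.764 W.
Step 8 — Reactive power: Q = Im(S) = 0.0007044 VAR.
Step 9 — Apparent power: |S| = 3.764 VA.
Step 10 — Power factor: PF = P/|S| = 1 (lagging).

(a) P = 3.764 W  (b) Q = 0.0007044 VAR  (c) S = 3.764 VA  (d) PF = 1 (lagging)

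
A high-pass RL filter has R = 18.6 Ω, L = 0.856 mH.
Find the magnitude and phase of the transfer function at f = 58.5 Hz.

Step 1 — Angular frequency: ω = 2π·58.5 = 367.6 rad/s.
Step 2 — Transfer function: H(jω) = jωL/(R + jωL).
Step 3 — Numerator jωL = j·0.3146; denominator R + jωL = 18.6 + j0.3146.
Step 4 — H = 0.0002861 + j0.01691.
Step 5 — Magnitude: |H| = 0.01691 (-35.4 dB); phase: φ = 89.0°.

|H| = 0.01691 (-35.4 dB), φ = 89.0°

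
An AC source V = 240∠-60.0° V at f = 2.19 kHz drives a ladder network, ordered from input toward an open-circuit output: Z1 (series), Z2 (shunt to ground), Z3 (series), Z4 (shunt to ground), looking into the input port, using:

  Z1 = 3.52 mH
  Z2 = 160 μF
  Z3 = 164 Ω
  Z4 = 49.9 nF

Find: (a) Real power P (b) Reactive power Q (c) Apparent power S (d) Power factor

Step 1 — Angular frequency: ω = 2π·f = 2π·2190 = 1.376e+04 rad/s.
Step 2 — Component impedances:
  Z1: Z = jωL = j·1.376e+04·0.00352 = 0 + j48.44 Ω
  Z2: Z = 1/(jωC) = -j/(ω·C) = 0 - j0.4542 Ω
  Z3: Z = R = 164 Ω
  Z4: Z = 1/(jωC) = -j/(ω·C) = 0 - j1456 Ω
Step 3 — Ladder network (open output): work backward from the far end, alternating series and parallel combinations. Z_in = 1.574e-05 + j47.98 Ω = 47.98∠90.0° Ω.
Step 4 — Source phasor: V = 240∠-60.0° V = 120 - j207.8 V.
Step 5 — Current: I = V / Z = -4.332 - j2.501 A = 5.002∠-150.0° A.
Step 6 — Complex power: S = V·I* = 0.0003939 + j1200 VA.
Step 7 — Real power: P = Re(S) = 0.0003939 W.
Step 8 — Reactive power: Q = Im(S) = 1200 VAR.
Step 9 — Apparent power: |S| = 1200 VA.
Step 10 — Power factor: PF = P/|S| = 3.281e-07 (lagging).

(a) P = 0.0003939 W  (b) Q = 1200 VAR  (c) S = 1200 VA  (d) PF = 3.281e-07 (lagging)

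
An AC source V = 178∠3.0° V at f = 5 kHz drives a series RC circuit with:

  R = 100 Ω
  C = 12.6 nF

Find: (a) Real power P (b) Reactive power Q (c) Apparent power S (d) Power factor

Step 1 — Angular frequency: ω = 2π·f = 2π·5000 = 3.142e+04 rad/s.
Step 2 — Component impedances:
  R: Z = R = 100 Ω
  C: Z = 1/(jωC) = -j/(ω·C) = 0 - j2526 Ω
Step 3 — Series combination: Z_total = R + C = 100 - j2526 Ω = 2528∠-87.7° Ω.
Step 4 — Source phasor: V = 178∠3.0° V = 177.8 + j9.316 V.
Step 5 — Current: I = V / Z = -0.0009009 + j0.0704 A = 0.0704∠90.7° A.
Step 6 — Complex power: S = V·I* = 0.4957 - j12.52 VA.
Step 7 — Real power: P = Re(S) = 0.4957 W.
Step 8 — Reactive power: Q = Im(S) = -12.52 VAR.
Step 9 — Apparent power: |S| = 12.53 VA.
Step 10 — Power factor: PF = P/|S| = 0.03955 (leading).

(a) P = 0.4957 W  (b) Q = -12.52 VAR  (c) S = 12.53 VA  (d) PF = 0.03955 (leading)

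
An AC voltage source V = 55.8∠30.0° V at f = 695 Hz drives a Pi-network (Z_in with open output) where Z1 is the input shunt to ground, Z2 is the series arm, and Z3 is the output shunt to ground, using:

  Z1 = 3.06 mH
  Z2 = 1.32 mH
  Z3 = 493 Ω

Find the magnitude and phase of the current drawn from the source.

Step 1 — Angular frequency: ω = 2π·f = 2π·695 = 4367 rad/s.
Step 2 — Component impedances:
  Z1: Z = jωL = j·4367·0.00306 = 0 + j13.36 Ω
  Z2: Z = jωL = j·4367·0.00132 = 0 + j5.764 Ω
  Z3: Z = R = 493 Ω
Step 3 — With open output, the series arm Z2 and the output shunt Z3 appear in series to ground: Z2 + Z3 = 493 + j5.764 Ω.
Step 4 — Parallel with input shunt Z1: Z_in = Z1 || (Z2 + Z3) = 0.3616 + j13.35 Ω = 13.35∠88.4° Ω.
Step 5 — Source phasor: V = 55.8∠30.0° V = 48.32 + j27.9 V.
Step 6 — Ohm's law: I = V / Z_total = (48.32 + j27.9) / (0.3616 + j13.35) = 2.187 - j3.561 A.
Step 7 — Convert to polar: |I| = 4.179 A, ∠I = -58.4°.

I = 4.179∠-58.4° A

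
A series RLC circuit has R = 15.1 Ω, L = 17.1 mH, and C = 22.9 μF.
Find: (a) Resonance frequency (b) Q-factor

Step 1 — Resonance condition Im(Z)=0 gives ω₀ = 1/√(LC).
Step 2 — ω₀ = 1/√(0.0171·2.29e-05) = 1598 rad/s.
Step 3 — f₀ = ω₀/(2π) = 254.3 Hz.
Step 4 — Series Q: Q = ω₀L/R = 1598·0.0171/15.1 = 1.81.

(a) f₀ = 254.3 Hz  (b) Q = 1.81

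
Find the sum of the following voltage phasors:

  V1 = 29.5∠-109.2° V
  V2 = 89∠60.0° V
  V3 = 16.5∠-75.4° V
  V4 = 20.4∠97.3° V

Step 1 — Convert each phasor to rectangular form:
  V1 = 29.5·(cos(-109.2°) + j·sin(-109.2°)) = -9.702 - j27.86 V
  V2 = 89·(cos(60.0°) + j·sin(60.0°)) = 44.5 + j77.08 V
  V3 = 16.5·(cos(-75.4°) + j·sin(-75.4°)) = 4.159 - j15.97 V
  V4 = 20.4·(cos(97.3°) + j·sin(97.3°)) = -2.592 + j20.23 V
Step 2 — Sum components: V_total = 36.37 + j53.48 V.
Step 3 — Convert to polar: |V_total| = 64.68 V, ∠V_total = 55.8°.

V_total = 64.68∠55.8° V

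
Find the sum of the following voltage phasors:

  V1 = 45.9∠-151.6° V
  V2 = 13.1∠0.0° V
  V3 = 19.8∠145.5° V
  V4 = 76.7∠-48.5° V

Step 1 — Convert each phasor to rectangular form:
  V1 = 45.9·(cos(-151.6°) + j·sin(-151.6°)) = -40.38 - j21.83 V
  V2 = 13.1·(cos(0.0°) + j·sin(0.0°)) = 13.1 V
  V3 = 19.8·(cos(145.5°) + j·sin(145.5°)) = -16.32 + j11.21 V
  V4 = 76.7·(cos(-48.5°) + j·sin(-48.5°)) = 50.82 - j57.44 V
Step 2 — Sum components: V_total = 7.229 - j68.06 V.
Step 3 — Convert to polar: |V_total| = 68.44 V, ∠V_total = -83.9°.

V_total = 68.44∠-83.9° V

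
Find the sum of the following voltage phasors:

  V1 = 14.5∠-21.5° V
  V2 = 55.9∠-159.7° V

Step 1 — Convert each phasor to rectangular form:
  V1 = 14.5·(cos(-21.5°) + j·sin(-21.5°)) = 13.49 - j5.314 V
  V2 = 55.9·(cos(-159.7°) + j·sin(-159.7°)) = -52.43 - j19.39 V
Step 2 — Sum components: V_total = -38.94 - j24.71 V.
Step 3 — Convert to polar: |V_total| = 46.11 V, ∠V_total = -147.6°.

V_total = 46.11∠-147.6° V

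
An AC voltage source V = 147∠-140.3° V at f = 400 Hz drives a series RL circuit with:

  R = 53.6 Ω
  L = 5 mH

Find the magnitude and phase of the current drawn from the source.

Step 1 — Angular frequency: ω = 2π·f = 2π·400 = 2513 rad/s.
Step 2 — Component impedances:
  R: Z = R = 53.6 Ω
  L: Z = jωL = j·2513·0.005 = 0 + j12.57 Ω
Step 3 — Series combination: Z_total = R + L = 53.6 + j12.57 Ω = 55.05∠13.2° Ω.
Step 4 — Source phasor: V = 147∠-140.3° V = -113.1 - j93.9 V.
Step 5 — Ohm's law: I = V / Z_total = (-113.1 - j93.9) / (53.6 + j12.57) = -2.389 - j1.192 A.
Step 6 — Convert to polar: |I| = 2.67 A, ∠I = -153.5°.

I = 2.67∠-153.5° A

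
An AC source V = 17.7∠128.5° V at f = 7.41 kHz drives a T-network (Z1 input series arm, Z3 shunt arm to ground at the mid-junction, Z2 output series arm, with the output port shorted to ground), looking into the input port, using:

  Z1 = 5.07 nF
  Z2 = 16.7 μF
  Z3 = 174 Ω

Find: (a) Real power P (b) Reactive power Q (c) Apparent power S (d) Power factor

Step 1 — Angular frequency: ω = 2π·f = 2π·7410 = 4.656e+04 rad/s.
Step 2 — Component impedances:
  Z1: Z = 1/(jωC) = -j/(ω·C) = 0 - j4236 Ω
  Z2: Z = 1/(jωC) = -j/(ω·C) = 0 - j1.286 Ω
  Z3: Z = R = 174 Ω
Step 3 — With the output port shorted to ground, the output series arm Z2 runs from the junction to ground; the shunt arm Z3 also runs from the junction to ground. They appear in parallel: Z3 || Z2 = 0.009506 - j1.286 Ω.
Step 4 — Series with input arm Z1: Z_in = Z1 + (Z3 || Z2) = 0.009506 - j4238 Ω = 4238∠-90.0° Ω.
Step 5 — Source phasor: V = 17.7∠128.5° V = -11.02 + j13.85 V.
Step 6 — Current: I = V / Z = -0.003269 - j0.0026 A = 0.004177∠-141.5° A.
Step 7 — Complex power: S = V·I* = 1.658e-07 - j0.07393 VA.
Step 8 — Real power: P = Re(S) = 1.658e-07 W.
Step 9 — Reactive power: Q = Im(S) = -0.07393 VAR.
Step 10 — Apparent power: |S| = 0.07393 VA.
Step 11 — Power factor: PF = P/|S| = 2.243e-06 (leading).

(a) P = 1.658e-07 W  (b) Q = -0.07393 VAR  (c) S = 0.07393 VA  (d) PF = 2.243e-06 (leading)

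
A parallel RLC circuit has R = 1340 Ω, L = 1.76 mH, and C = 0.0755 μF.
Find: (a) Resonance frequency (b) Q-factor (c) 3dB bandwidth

Step 1 — Resonance: ω₀ = 1/√(LC) = 1/√(0.00176·7.55e-08) = 8.675e+04 rad/s.
Step 2 — f₀ = ω₀/(2π) = 1.381e+04 Hz.
Step 3 — Parallel Q: Q = R/(ω₀L) = 1340/(8.675e+04·0.00176) = 8.777.
Step 4 — Bandwidth: Δω = ω₀/Q = 9884 rad/s; BW = Δω/(2π) = 1573 Hz.

(a) f₀ = 1.381e+04 Hz  (b) Q = 8.777  (c) BW = 1573 Hz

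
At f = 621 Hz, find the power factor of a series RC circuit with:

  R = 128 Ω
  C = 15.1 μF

Step 1 — Angular frequency: ω = 2π·f = 2π·621 = 3902 rad/s.
Step 2 — Component impedances:
  R: Z = R = 128 Ω
  C: Z = 1/(jωC) = -j/(ω·C) = 0 - j16.97 Ω
Step 3 — Series combination: Z_total = R + C = 128 - j16.97 Ω = 129.1∠-7.6° Ω.
Step 4 — Power factor: PF = cos(φ) = Re(Z)/|Z| = 128/129.12 = 0.9913.
Step 5 — Type: Im(Z) = -16.97 ⇒ leading (phase φ = -7.6°).

PF = 0.9913 (leading, φ = -7.6°)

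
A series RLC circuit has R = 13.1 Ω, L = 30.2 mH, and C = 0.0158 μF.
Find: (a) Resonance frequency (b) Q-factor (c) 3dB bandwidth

Step 1 — Resonance condition Im(Z)=0 gives ω₀ = 1/√(LC).
Step 2 — ω₀ = 1/√(0.0302·1.58e-08) = 4.578e+04 rad/s.
Step 3 — f₀ = ω₀/(2π) = 7286 Hz.
Step 4 — Series Q: Q = ω₀L/R = 4.578e+04·0.0302/13.1 = 105.5.
Step 5 — 3dB bandwidth: Δω = ω₀/Q = 433.8 rad/s; BW = Δω/(2π) = 69.04 Hz.

(a) f₀ = 7286 Hz  (b) Q = 105.5  (c) BW = 69.04 Hz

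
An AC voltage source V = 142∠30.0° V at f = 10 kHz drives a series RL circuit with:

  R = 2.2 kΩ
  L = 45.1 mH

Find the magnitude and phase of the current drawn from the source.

Step 1 — Angular frequency: ω = 2π·f = 2π·1e+04 = 6.283e+04 rad/s.
Step 2 — Component impedances:
  R: Z = R = 2200 Ω
  L: Z = jωL = j·6.283e+04·0.0451 = 0 + j2834 Ω
Step 3 — Series combination: Z_total = R + L = 2200 + j2834 Ω = 3587∠52.2° Ω.
Step 4 — Source phasor: V = 142∠30.0° V = 123 + j71 V.
Step 5 — Ohm's law: I = V / Z_total = (123 + j71) / (2200 + j2834) = 0.03665 - j0.01494 A.
Step 6 — Convert to polar: |I| = 0.03958 A, ∠I = -22.2°.

I = 0.03958∠-22.2° A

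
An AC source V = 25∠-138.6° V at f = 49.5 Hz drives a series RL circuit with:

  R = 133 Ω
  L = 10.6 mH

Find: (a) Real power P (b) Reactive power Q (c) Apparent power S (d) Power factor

Step 1 — Angular frequency: ω = 2π·f = 2π·49.5 = 311 rad/s.
Step 2 — Component impedances:
  R: Z = R = 133 Ω
  L: Z = jωL = j·311·0.0106 = 0 + j3.297 Ω
Step 3 — Series combination: Z_total = R + L = 133 + j3.297 Ω = 133∠1.4° Ω.
Step 4 — Source phasor: V = 25∠-138.6° V = -18.75 - j16.53 V.
Step 5 — Current: I = V / Z = -0.144 - j0.1207 A = 0.1879∠-140.0° A.
Step 6 — Complex power: S = V·I* = 4.696 + j0.1164 VA.
Step 7 — Real power: P = Re(S) = 4.696 W.
Step 8 — Reactive power: Q = Im(S) = 0.1164 VAR.
Step 9 — Apparent power: |S| = 4.698 VA.
Step 10 — Power factor: PF = P/|S| = 0.9997 (lagging).

(a) P = 4.696 W  (b) Q = 0.1164 VAR  (c) S = 4.698 VA  (d) PF = 0.9997 (lagging)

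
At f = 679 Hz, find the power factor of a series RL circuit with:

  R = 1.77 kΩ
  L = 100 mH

Step 1 — Angular frequency: ω = 2π·f = 2π·679 = 4266 rad/s.
Step 2 — Component impedances:
  R: Z = R = 1770 Ω
  L: Z = jωL = j·4266·0.1 = 0 + j426.6 Ω
Step 3 — Series combination: Z_total = R + L = 1770 + j426.6 Ω = 1821∠13.6° Ω.
Step 4 — Power factor: PF = cos(φ) = Re(Z)/|Z| = 1770/1820.7 = 0.9722.
Step 5 — Type: Im(Z) = 426.6 ⇒ lagging (phase φ = 13.6°).

PF = 0.9722 (lagging, φ = 13.6°)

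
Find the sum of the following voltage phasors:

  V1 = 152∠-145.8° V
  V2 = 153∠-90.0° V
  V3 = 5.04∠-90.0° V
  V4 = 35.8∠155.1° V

Step 1 — Convert each phasor to rectangular form:
  V1 = 152·(cos(-145.8°) + j·sin(-145.8°)) = -125.7 - j85.44 V
  V2 = 153·(cos(-90.0°) + j·sin(-90.0°)) = 0 - j153 V
  V3 = 5.04·(cos(-90.0°) + j·sin(-90.0°)) = 0 - j5.04 V
  V4 = 35.8·(cos(155.1°) + j·sin(155.1°)) = -32.47 + j15.07 V
Step 2 — Sum components: V_total = -158.2 - j228.4 V.
Step 3 — Convert to polar: |V_total| = 277.8 V, ∠V_total = -124.7°.

V_total = 277.8∠-124.7° V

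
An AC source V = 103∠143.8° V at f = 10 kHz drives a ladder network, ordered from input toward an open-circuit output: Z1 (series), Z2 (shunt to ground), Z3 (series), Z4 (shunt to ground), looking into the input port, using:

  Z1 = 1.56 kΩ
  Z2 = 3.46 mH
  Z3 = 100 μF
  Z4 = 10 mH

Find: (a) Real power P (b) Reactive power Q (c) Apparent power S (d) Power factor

Step 1 — Angular frequency: ω = 2π·f = 2π·1e+04 = 6.283e+04 rad/s.
Step 2 — Component impedances:
  Z1: Z = R = 1560 Ω
  Z2: Z = jωL = j·6.283e+04·0.00346 = 0 + j217.4 Ω
  Z3: Z = 1/(jωC) = -j/(ω·C) = 0 - j0.1592 Ω
  Z4: Z = jωL = j·6.283e+04·0.01 = 0 + j628.3 Ω
Step 3 — Ladder network (open output): work backward from the far end, alternating series and parallel combinations. Z_in = 1560 + j161.5 Ω = 1568∠5.9° Ω.
Step 4 — Source phasor: V = 103∠143.8° V = -83.12 + j60.83 V.
Step 5 — Current: I = V / Z = -0.04872 + j0.04404 A = 0.06567∠137.9° A.
Step 6 — Complex power: S = V·I* = 6.729 + j0.6966 VA.
Step 7 — Real power: P = Re(S) = 6.729 W.
Step 8 — Reactive power: Q = Im(S) = 0.6966 VAR.
Step 9 — Apparent power: |S| = 6.764 VA.
Step 10 — Power factor: PF = P/|S| = 0.9947 (lagging).

(a) P = 6.729 W  (b) Q = 0.6966 VAR  (c) S = 6.764 VA  (d) PF = 0.9947 (lagging)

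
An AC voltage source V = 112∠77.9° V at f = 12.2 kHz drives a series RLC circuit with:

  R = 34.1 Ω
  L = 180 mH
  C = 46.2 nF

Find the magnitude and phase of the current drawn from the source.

Step 1 — Angular frequency: ω = 2π·f = 2π·1.22e+04 = 7.665e+04 rad/s.
Step 2 — Component impedances:
  R: Z = R = 34.1 Ω
  L: Z = jωL = j·7.665e+04·0.18 = 0 + j1.38e+04 Ω
  C: Z = 1/(jωC) = -j/(ω·C) = 0 - j282.4 Ω
Step 3 — Series combination: Z_total = R + L + C = 34.1 + j1.352e+04 Ω = 1.352e+04∠89.9° Ω.
Step 4 — Source phasor: V = 112∠77.9° V = 23.48 + j109.5 V.
Step 5 — Ohm's law: I = V / Z_total = (23.48 + j109.5) / (34.1 + j1.352e+04) = 0.008107 - j0.001717 A.
Step 6 — Convert to polar: |I| = 0.008287 A, ∠I = -12.0°.

I = 0.008287∠-12.0° A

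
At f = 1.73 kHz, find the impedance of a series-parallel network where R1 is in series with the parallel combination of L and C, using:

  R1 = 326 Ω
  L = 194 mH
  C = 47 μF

Step 1 — Angular frequency: ω = 2π·f = 2π·1730 = 1.087e+04 rad/s.
Step 2 — Component impedances:
  R1: Z = R = 326 Ω
  L: Z = jωL = j·1.087e+04·0.194 = 0 + j2109 Ω
  C: Z = 1/(jωC) = -j/(ω·C) = 0 - j1.957 Ω
Step 3 — Parallel branch: L || C = 1/(1/L + 1/C) = 0 - j1.959 Ω.
Step 4 — Series with R1: Z_total = R1 + (L || C) = 326 - j1.959 Ω = 326∠-0.3° Ω.

Z = 326 - j1.959 Ω = 326∠-0.3° Ω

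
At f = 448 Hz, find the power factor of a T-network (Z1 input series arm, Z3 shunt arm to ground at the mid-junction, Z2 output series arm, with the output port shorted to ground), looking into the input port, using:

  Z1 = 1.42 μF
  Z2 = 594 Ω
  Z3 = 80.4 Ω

Step 1 — Angular frequency: ω = 2π·f = 2π·448 = 2815 rad/s.
Step 2 — Component impedances:
  Z1: Z = 1/(jωC) = -j/(ω·C) = 0 - j250.2 Ω
  Z2: Z = R = 594 Ω
  Z3: Z = R = 80.4 Ω
Step 3 — With the output port shorted to ground, the output series arm Z2 runs from the junction to ground; the shunt arm Z3 also runs from the junction to ground. They appear in parallel: Z3 || Z2 = 70.81 Ω.
Step 4 — Series with input arm Z1: Z_in = Z1 + (Z3 || Z2) = 70.81 - j250.2 Ω = 260∠-74.2° Ω.
Step 5 — Power factor: PF = cos(φ) = Re(Z)/|Z| = 70.815/260.01 = 0.2724.
Step 6 — Type: Im(Z) = -250.2 ⇒ leading (phase φ = -74.2°).

PF = 0.2724 (leading, φ = -74.2°)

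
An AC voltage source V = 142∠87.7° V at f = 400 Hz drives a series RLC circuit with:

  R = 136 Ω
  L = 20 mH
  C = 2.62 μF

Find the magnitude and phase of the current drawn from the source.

Step 1 — Angular frequency: ω = 2π·f = 2π·400 = 2513 rad/s.
Step 2 — Component impedances:
  R: Z = R = 136 Ω
  L: Z = jωL = j·2513·0.02 = 0 + j50.27 Ω
  C: Z = 1/(jωC) = -j/(ω·C) = 0 - j151.9 Ω
Step 3 — Series combination: Z_total = R + L + C = 136 - j101.6 Ω = 169.8∠-36.8° Ω.
Step 4 — Source phasor: V = 142∠87.7° V = 5.699 + j141.9 V.
Step 5 — Ohm's law: I = V / Z_total = (5.699 + j141.9) / (136 - j101.6) = -0.4733 + j0.6897 A.
Step 6 — Convert to polar: |I| = 0.8365 A, ∠I = 124.5°.

I = 0.8365∠124.5° A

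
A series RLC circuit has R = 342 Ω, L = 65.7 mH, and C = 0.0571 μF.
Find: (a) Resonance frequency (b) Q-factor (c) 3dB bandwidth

Step 1 — Resonance: ω₀ = 1/√(LC) = 1/√(0.0657·5.71e-08) = 1.633e+04 rad/s.
Step 2 — f₀ = ω₀/(2π) = 2598 Hz.
Step 3 — Series Q: Q = ω₀L/R = 1.633e+04·0.0657/342 = 3.136.
Step 4 — Bandwidth: Δω = ω₀/Q = 5205 rad/s; BW = Δω/(2π) = 828.5 Hz.

(a) f₀ = 2598 Hz  (b) Q = 3.136  (c) BW = 828.5 Hz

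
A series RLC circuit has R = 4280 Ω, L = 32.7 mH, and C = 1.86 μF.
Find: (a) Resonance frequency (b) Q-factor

Step 1 — Resonance condition Im(Z)=0 gives ω₀ = 1/√(LC).
Step 2 — ω₀ = 1/√(0.0327·1.86e-06) = 4055 rad/s.
Step 3 — f₀ = ω₀/(2π) = 645.3 Hz.
Step 4 — Series Q: Q = ω₀L/R = 4055·0.0327/4280 = 0.03098.

(a) f₀ = 645.3 Hz  (b) Q = 0.03098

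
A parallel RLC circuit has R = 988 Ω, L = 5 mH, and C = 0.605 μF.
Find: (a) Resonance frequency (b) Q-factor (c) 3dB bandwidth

Step 1 — Resonance: ω₀ = 1/√(LC) = 1/√(0.005·6.05e-07) = 1.818e+04 rad/s.
Step 2 — f₀ = ω₀/(2π) = 2894 Hz.
Step 3 — Parallel Q: Q = R/(ω₀L) = 988/(1.818e+04·0.005) = 10.87.
Step 4 — Bandwidth: Δω = ω₀/Q = 1673 rad/s; BW = Δω/(2π) = 266.3 Hz.

(a) f₀ = 2894 Hz  (b) Q = 10.87  (c) BW = 266.3 Hz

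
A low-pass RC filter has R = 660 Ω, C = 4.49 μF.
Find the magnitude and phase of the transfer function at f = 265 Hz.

Step 1 — Angular frequency: ω = 2π·265 = 1665 rad/s.
Step 2 — Transfer function: H(jω) = 1/(1 + jωRC).
Step 3 — Denominator: 1 + jωRC = 1 + j·1665·660·4.49e-06 = 1 + j4.934.
Step 4 — H = 0.03945 - j0.1947.
Step 5 — Magnitude: |H| = 0.1986 (-14.0 dB); phase: φ = -78.5°.

|H| = 0.1986 (-14.0 dB), φ = -78.5°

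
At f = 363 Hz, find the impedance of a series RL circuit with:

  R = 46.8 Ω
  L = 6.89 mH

Step 1 — Angular frequency: ω = 2π·f = 2π·363 = 2281 rad/s.
Step 2 — Component impedances:
  R: Z = R = 46.8 Ω
  L: Z = jωL = j·2281·0.00689 = 0 + j15.71 Ω
Step 3 — Series combination: Z_total = R + L = 46.8 + j15.71 Ω = 49.37∠18.6° Ω.

Z = 46.8 + j15.71 Ω = 49.37∠18.6° Ω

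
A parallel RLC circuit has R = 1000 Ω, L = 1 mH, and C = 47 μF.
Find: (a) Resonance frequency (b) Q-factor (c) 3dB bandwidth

Step 1 — Resonance: ω₀ = 1/√(LC) = 1/√(0.001·4.7e-05) = 4613 rad/s.
Step 2 — f₀ = ω₀/(2π) = 734.1 Hz.
Step 3 — Parallel Q: Q = R/(ω₀L) = 1000/(4613·0.001) = 216.8.
Step 4 — Bandwidth: Δω = ω₀/Q = 21.28 rad/s; BW = Δω/(2π) = 3.386 Hz.

(a) f₀ = 734.1 Hz  (b) Q = 216.8  (c) BW = 3.386 Hz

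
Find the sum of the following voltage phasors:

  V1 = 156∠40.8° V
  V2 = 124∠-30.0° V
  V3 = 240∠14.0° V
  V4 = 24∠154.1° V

Step 1 — Convert each phasor to rectangular form:
  V1 = 156·(cos(40.8°) + j·sin(40.8°)) = 118.1 + j101.9 V
  V2 = 124·(cos(-30.0°) + j·sin(-30.0°)) = 107.4 - j62 V
  V3 = 240·(cos(14.0°) + j·sin(14.0°)) = 232.9 + j58.06 V
  V4 = 24·(cos(154.1°) + j·sin(154.1°)) = -21.59 + j10.48 V
Step 2 — Sum components: V_total = 436.8 + j108.5 V.
Step 3 — Convert to polar: |V_total| = 450 V, ∠V_total = 13.9°.

V_total = 450∠13.9° V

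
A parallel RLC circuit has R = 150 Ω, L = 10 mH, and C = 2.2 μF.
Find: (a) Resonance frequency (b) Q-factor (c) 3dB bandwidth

Step 1 — Resonance: ω₀ = 1/√(LC) = 1/√(0.01·2.2e-06) = 6742 rad/s.
Step 2 — f₀ = ω₀/(2π) = 1073 Hz.
Step 3 — Parallel Q: Q = R/(ω₀L) = 150/(6742·0.01) = 2.225.
Step 4 — Bandwidth: Δω = ω₀/Q = 3030 rad/s; BW = Δω/(2π) = 482.3 Hz.

(a) f₀ = 1073 Hz  (b) Q = 2.225  (c) BW = 482.3 Hz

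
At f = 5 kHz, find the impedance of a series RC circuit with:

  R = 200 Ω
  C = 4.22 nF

Step 1 — Angular frequency: ω = 2π·f = 2π·5000 = 3.142e+04 rad/s.
Step 2 — Component impedances:
  R: Z = R = 200 Ω
  C: Z = 1/(jωC) = -j/(ω·C) = 0 - j7543 Ω
Step 3 — Series combination: Z_total = R + C = 200 - j7543 Ω = 7546∠-88.5° Ω.

Z = 200 - j7543 Ω = 7546∠-88.5° Ω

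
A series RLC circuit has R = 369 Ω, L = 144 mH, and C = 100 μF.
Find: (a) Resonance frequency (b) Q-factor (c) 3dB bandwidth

Step 1 — Resonance condition Im(Z)=0 gives ω₀ = 1/√(LC).
Step 2 — ω₀ = 1/√(0.144·0.0001) = 263.5 rad/s.
Step 3 — f₀ = ω₀/(2π) = 41.94 Hz.
Step 4 — Series Q: Q = ω₀L/R = 263.5·0.144/369 = 0.1028.
Step 5 — 3dB bandwidth: Δω = ω₀/Q = 2563 rad/s; BW = Δω/(2π) = 407.8 Hz.

(a) f₀ = 41.94 Hz  (b) Q = 0.1028  (c) BW = 407.8 Hz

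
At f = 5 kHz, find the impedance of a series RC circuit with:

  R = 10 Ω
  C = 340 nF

Step 1 — Angular frequency: ω = 2π·f = 2π·5000 = 3.142e+04 rad/s.
Step 2 — Component impedances:
  R: Z = R = 10 Ω
  C: Z = 1/(jωC) = -j/(ω·C) = 0 - j93.62 Ω
Step 3 — Series combination: Z_total = R + C = 10 - j93.62 Ω = 94.15∠-83.9° Ω.

Z = 10 - j93.62 Ω = 94.15∠-83.9° Ω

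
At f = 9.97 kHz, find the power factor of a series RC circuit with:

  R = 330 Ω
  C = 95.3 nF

Step 1 — Angular frequency: ω = 2π·f = 2π·9970 = 6.264e+04 rad/s.
Step 2 — Component impedances:
  R: Z = R = 330 Ω
  C: Z = 1/(jωC) = -j/(ω·C) = 0 - j167.5 Ω
Step 3 — Series combination: Z_total = R + C = 330 - j167.5 Ω = 370.1∠-26.9° Ω.
Step 4 — Power factor: PF = cos(φ) = Re(Z)/|Z| = 330/370.1 = 0.8917.
Step 5 — Type: Im(Z) = -167.5 ⇒ leading (phase φ = -26.9°).

PF = 0.8917 (leading, φ = -26.9°)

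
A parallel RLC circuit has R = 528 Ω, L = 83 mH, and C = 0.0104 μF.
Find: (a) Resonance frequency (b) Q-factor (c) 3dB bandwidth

Step 1 — Resonance: ω₀ = 1/√(LC) = 1/√(0.083·1.04e-08) = 3.404e+04 rad/s.
Step 2 — f₀ = ω₀/(2π) = 5417 Hz.
Step 3 — Parallel Q: Q = R/(ω₀L) = 528/(3.404e+04·0.083) = 0.1869.
Step 4 — Bandwidth: Δω = ω₀/Q = 1.821e+05 rad/s; BW = Δω/(2π) = 2.898e+04 Hz.

(a) f₀ = 5417 Hz  (b) Q = 0.1869  (c) BW = 2.898e+04 Hz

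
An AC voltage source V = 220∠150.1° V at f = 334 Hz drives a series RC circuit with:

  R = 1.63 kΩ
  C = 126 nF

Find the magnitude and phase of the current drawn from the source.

Step 1 — Angular frequency: ω = 2π·f = 2π·334 = 2099 rad/s.
Step 2 — Component impedances:
  R: Z = R = 1630 Ω
  C: Z = 1/(jωC) = -j/(ω·C) = 0 - j3782 Ω
Step 3 — Series combination: Z_total = R + C = 1630 - j3782 Ω = 4118∠-66.7° Ω.
Step 4 — Source phasor: V = 220∠150.1° V = -190.7 + j109.7 V.
Step 5 — Ohm's law: I = V / Z_total = (-190.7 + j109.7) / (1630 - j3782) = -0.04279 - j0.03199 A.
Step 6 — Convert to polar: |I| = 0.05342 A, ∠I = -143.2°.

I = 0.05342∠-143.2° A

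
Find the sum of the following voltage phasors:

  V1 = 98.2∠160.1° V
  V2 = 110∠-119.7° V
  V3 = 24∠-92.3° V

Step 1 — Convert each phasor to rectangular form:
  V1 = 98.2·(cos(160.1°) + j·sin(160.1°)) = -92.34 + j33.43 V
  V2 = 110·(cos(-119.7°) + j·sin(-119.7°)) = -54.5 - j95.55 V
  V3 = 24·(cos(-92.3°) + j·sin(-92.3°)) = -0.9632 - j23.98 V
Step 2 — Sum components: V_total = -147.8 - j86.1 V.
Step 3 — Convert to polar: |V_total| = 171.1 V, ∠V_total = -149.8°.

V_total = 171.1∠-149.8° V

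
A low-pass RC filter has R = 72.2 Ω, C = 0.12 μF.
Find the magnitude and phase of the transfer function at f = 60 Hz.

Step 1 — Angular frequency: ω = 2π·60 = 377 rad/s.
Step 2 — Transfer function: H(jω) = 1/(1 + jωRC).
Step 3 — Denominator: 1 + jωRC = 1 + j·377·72.2·1.2e-07 = 1 + j0.003266.
Step 4 — H = 1 - j0.003266.
Step 5 — Magnitude: |H| = 1 (-0.0 dB); phase: φ = -0.2°.

|H| = 1 (-0.0 dB), φ = -0.2°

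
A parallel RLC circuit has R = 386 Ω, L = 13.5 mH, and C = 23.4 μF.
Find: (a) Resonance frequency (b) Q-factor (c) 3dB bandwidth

Step 1 — Resonance: ω₀ = 1/√(LC) = 1/√(0.0135·2.34e-05) = 1779 rad/s.
Step 2 — f₀ = ω₀/(2π) = 283.2 Hz.
Step 3 — Parallel Q: Q = R/(ω₀L) = 386/(1779·0.0135) = 16.07.
Step 4 — Bandwidth: Δω = ω₀/Q = 110.7 rad/s; BW = Δω/(2π) = 17.62 Hz.

(a) f₀ = 283.2 Hz  (b) Q = 16.07  (c) BW = 17.62 Hz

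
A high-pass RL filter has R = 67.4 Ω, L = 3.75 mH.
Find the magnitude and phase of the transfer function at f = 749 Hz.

Step 1 — Angular frequency: ω = 2π·749 = 4706 rad/s.
Step 2 — Transfer function: H(jω) = jωL/(R + jωL).
Step 3 — Numerator jωL = j·17.65; denominator R + jωL = 67.4 + j17.65.
Step 4 — H = 0.06416 + j0.245.
Step 5 — Magnitude: |H| = 0.2533 (-11.9 dB); phase: φ = 75.3°.

|H| = 0.2533 (-11.9 dB), φ = 75.3°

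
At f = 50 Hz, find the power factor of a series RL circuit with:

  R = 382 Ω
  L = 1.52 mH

Step 1 — Angular frequency: ω = 2π·f = 2π·50 = 314.2 rad/s.
Step 2 — Component impedances:
  R: Z = R = 382 Ω
  L: Z = jωL = j·314.2·0.00152 = 0 + j0.4775 Ω
Step 3 — Series combination: Z_total = R + L = 382 + j0.4775 Ω = 382∠0.1° Ω.
Step 4 — Power factor: PF = cos(φ) = Re(Z)/|Z| = 382/382 = 1.
Step 5 — Type: Im(Z) = 0.4775 ⇒ lagging (phase φ = 0.1°).

PF = 1 (lagging, φ = 0.1°)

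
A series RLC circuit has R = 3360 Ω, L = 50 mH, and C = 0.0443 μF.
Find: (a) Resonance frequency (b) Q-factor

Step 1 — Resonance condition Im(Z)=0 gives ω₀ = 1/√(LC).
Step 2 — ω₀ = 1/√(0.05·4.43e-08) = 2.125e+04 rad/s.
Step 3 — f₀ = ω₀/(2π) = 3382 Hz.
Step 4 — Series Q: Q = ω₀L/R = 2.125e+04·0.05/3360 = 0.3162.

(a) f₀ = 3382 Hz  (b) Q = 0.3162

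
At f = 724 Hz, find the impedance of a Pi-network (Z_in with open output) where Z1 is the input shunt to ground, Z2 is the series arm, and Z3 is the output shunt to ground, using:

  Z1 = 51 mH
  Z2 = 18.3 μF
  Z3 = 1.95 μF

Step 1 — Angular frequency: ω = 2π·f = 2π·724 = 4549 rad/s.
Step 2 — Component impedances:
  Z1: Z = jωL = j·4549·0.051 = 0 + j232 Ω
  Z2: Z = 1/(jωC) = -j/(ω·C) = 0 - j12.01 Ω
  Z3: Z = 1/(jωC) = -j/(ω·C) = 0 - j112.7 Ω
Step 3 — With open output, the series arm Z2 and the output shunt Z3 appear in series to ground: Z2 + Z3 = 0 - j124.7 Ω.
Step 4 — Parallel with input shunt Z1: Z_in = Z1 || (Z2 + Z3) = 0 - j269.8 Ω = 269.8∠-90.0° Ω.

Z = 0 - j269.8 Ω = 269.8∠-90.0° Ω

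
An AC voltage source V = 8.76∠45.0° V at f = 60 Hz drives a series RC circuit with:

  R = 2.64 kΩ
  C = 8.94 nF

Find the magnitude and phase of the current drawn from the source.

Step 1 — Angular frequency: ω = 2π·f = 2π·60 = 377 rad/s.
Step 2 — Component impedances:
  R: Z = R = 2640 Ω
  C: Z = 1/(jωC) = -j/(ω·C) = 0 - j2.967e+05 Ω
Step 3 — Series combination: Z_total = R + C = 2640 - j2.967e+05 Ω = 2.967e+05∠-89.5° Ω.
Step 4 — Source phasor: V = 8.76∠45.0° V = 6.194 + j6.194 V.
Step 5 — Ohm's law: I = V / Z_total = (6.194 + j6.194) / (2640 - j2.967e+05) = -2.069e-05 + j2.106e-05 A.
Step 6 — Convert to polar: |I| = 2.952e-05 A, ∠I = 134.5°.

I = 2.952e-05∠134.5° A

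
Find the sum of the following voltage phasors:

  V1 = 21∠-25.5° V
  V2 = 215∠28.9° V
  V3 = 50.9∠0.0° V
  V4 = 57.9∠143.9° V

Step 1 — Convert each phasor to rectangular form:
  V1 = 21·(cos(-25.5°) + j·sin(-25.5°)) = 18.95 - j9.041 V
  V2 = 215·(cos(28.9°) + j·sin(28.9°)) = 188.2 + j103.9 V
  V3 = 50.9·(cos(0.0°) + j·sin(0.0°)) = 50.9 V
  V4 = 57.9·(cos(143.9°) + j·sin(143.9°)) = -46.78 + j34.11 V
Step 2 — Sum components: V_total = 211.3 + j129 V.
Step 3 — Convert to polar: |V_total| = 247.6 V, ∠V_total = 31.4°.

V_total = 247.6∠31.4° V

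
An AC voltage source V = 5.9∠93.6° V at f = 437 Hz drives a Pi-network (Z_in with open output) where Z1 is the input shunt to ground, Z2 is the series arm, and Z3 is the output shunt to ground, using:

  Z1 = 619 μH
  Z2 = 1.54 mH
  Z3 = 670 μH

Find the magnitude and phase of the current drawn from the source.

Step 1 — Angular frequency: ω = 2π·f = 2π·437 = 2746 rad/s.
Step 2 — Component impedances:
  Z1: Z = jωL = j·2746·0.000619 = 0 + j1.7 Ω
  Z2: Z = jωL = j·2746·0.00154 = 0 + j4.228 Ω
  Z3: Z = jωL = j·2746·0.00067 = 0 + j1.84 Ω
Step 3 — With open output, the series arm Z2 and the output shunt Z3 appear in series to ground: Z2 + Z3 = 0 + j6.068 Ω.
Step 4 — Parallel with input shunt Z1: Z_in = Z1 || (Z2 + Z3) = 0 + j1.328 Ω = 1.328∠90.0° Ω.
Step 5 — Source phasor: V = 5.9∠93.6° V = -0.3705 + j5.888 V.
Step 6 — Ohm's law: I = V / Z_total = (-0.3705 + j5.888) / (0 + j1.328) = 4.435 + j0.279 A.
Step 7 — Convert to polar: |I| = 4.444 A, ∠I = 3.6°.

I = 4.444∠3.6° A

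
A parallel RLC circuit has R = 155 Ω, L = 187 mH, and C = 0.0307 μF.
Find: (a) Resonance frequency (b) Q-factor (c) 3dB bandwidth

Step 1 — Resonance: ω₀ = 1/√(LC) = 1/√(0.187·3.07e-08) = 1.32e+04 rad/s.
Step 2 — f₀ = ω₀/(2π) = 2101 Hz.
Step 3 — Parallel Q: Q = R/(ω₀L) = 155/(1.32e+04·0.187) = 0.0628.
Step 4 — Bandwidth: Δω = ω₀/Q = 2.102e+05 rad/s; BW = Δω/(2π) = 3.345e+04 Hz.

(a) f₀ = 2101 Hz  (b) Q = 0.0628  (c) BW = 3.345e+04 Hz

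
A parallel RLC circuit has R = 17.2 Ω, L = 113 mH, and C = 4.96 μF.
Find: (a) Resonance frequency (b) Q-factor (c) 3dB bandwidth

Step 1 — Resonance: ω₀ = 1/√(LC) = 1/√(0.113·4.96e-06) = 1336 rad/s.
Step 2 — f₀ = ω₀/(2π) = 212.6 Hz.
Step 3 — Parallel Q: Q = R/(ω₀L) = 17.2/(1336·0.113) = 0.114.
Step 4 — Bandwidth: Δω = ω₀/Q = 1.172e+04 rad/s; BW = Δω/(2π) = 1866 Hz.

(a) f₀ = 212.6 Hz  (b) Q = 0.114  (c) BW = 1866 Hz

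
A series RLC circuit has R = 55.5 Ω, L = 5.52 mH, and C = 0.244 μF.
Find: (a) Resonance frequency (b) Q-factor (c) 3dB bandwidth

Step 1 — Resonance: ω₀ = 1/√(LC) = 1/√(0.00552·2.44e-07) = 2.725e+04 rad/s.
Step 2 — f₀ = ω₀/(2π) = 4337 Hz.
Step 3 — Series Q: Q = ω₀L/R = 2.725e+04·0.00552/55.5 = 2.71.
Step 4 — Bandwidth: Δω = ω₀/Q = 1.005e+04 rad/s; BW = Δω/(2π) = 1600 Hz.

(a) f₀ = 4337 Hz  (b) Q = 2.71  (c) BW = 1600 Hz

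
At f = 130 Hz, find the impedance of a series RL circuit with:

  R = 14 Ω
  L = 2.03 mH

Step 1 — Angular frequency: ω = 2π·f = 2π·130 = 816.8 rad/s.
Step 2 — Component impedances:
  R: Z = R = 14 Ω
  L: Z = jωL = j·816.8·0.00203 = 0 + j1.658 Ω
Step 3 — Series combination: Z_total = R + L = 14 + j1.658 Ω = 14.1∠6.8° Ω.

Z = 14 + j1.658 Ω = 14.1∠6.8° Ω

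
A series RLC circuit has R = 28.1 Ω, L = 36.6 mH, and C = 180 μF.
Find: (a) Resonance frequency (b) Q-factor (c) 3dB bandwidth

Step 1 — Resonance condition Im(Z)=0 gives ω₀ = 1/√(LC).
Step 2 — ω₀ = 1/√(0.0366·0.00018) = 389.6 rad/s.
Step 3 — f₀ = ω₀/(2π) = 62.01 Hz.
Step 4 — Series Q: Q = ω₀L/R = 389.6·0.0366/28.1 = 0.5075.
Step 5 — 3dB bandwidth: Δω = ω₀/Q = 767.8 rad/s; BW = Δω/(2π) = 122.2 Hz.

(a) f₀ = 62.01 Hz  (b) Q = 0.5075  (c) BW = 122.2 Hz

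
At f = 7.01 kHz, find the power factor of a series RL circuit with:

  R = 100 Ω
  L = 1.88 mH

Step 1 — Angular frequency: ω = 2π·f = 2π·7010 = 4.405e+04 rad/s.
Step 2 — Component impedances:
  R: Z = R = 100 Ω
  L: Z = jωL = j·4.405e+04·0.00188 = 0 + j82.8 Ω
Step 3 — Series combination: Z_total = R + L = 100 + j82.8 Ω = 129.8∠39.6° Ω.
Step 4 — Power factor: PF = cos(φ) = Re(Z)/|Z| = 100/129.83 = 0.7702.
Step 5 — Type: Im(Z) = 82.8 ⇒ lagging (phase φ = 39.6°).

PF = 0.7702 (lagging, φ = 39.6°)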